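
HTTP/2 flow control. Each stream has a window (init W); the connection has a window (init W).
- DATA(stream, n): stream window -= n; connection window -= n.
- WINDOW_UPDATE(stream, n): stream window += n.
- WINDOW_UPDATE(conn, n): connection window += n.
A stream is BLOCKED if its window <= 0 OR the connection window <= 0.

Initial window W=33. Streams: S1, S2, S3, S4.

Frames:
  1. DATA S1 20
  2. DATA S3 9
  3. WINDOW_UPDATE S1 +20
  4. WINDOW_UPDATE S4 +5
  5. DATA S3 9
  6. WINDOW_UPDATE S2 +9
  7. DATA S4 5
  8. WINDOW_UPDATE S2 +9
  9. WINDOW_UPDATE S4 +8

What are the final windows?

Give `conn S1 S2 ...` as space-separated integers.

Op 1: conn=13 S1=13 S2=33 S3=33 S4=33 blocked=[]
Op 2: conn=4 S1=13 S2=33 S3=24 S4=33 blocked=[]
Op 3: conn=4 S1=33 S2=33 S3=24 S4=33 blocked=[]
Op 4: conn=4 S1=33 S2=33 S3=24 S4=38 blocked=[]
Op 5: conn=-5 S1=33 S2=33 S3=15 S4=38 blocked=[1, 2, 3, 4]
Op 6: conn=-5 S1=33 S2=42 S3=15 S4=38 blocked=[1, 2, 3, 4]
Op 7: conn=-10 S1=33 S2=42 S3=15 S4=33 blocked=[1, 2, 3, 4]
Op 8: conn=-10 S1=33 S2=51 S3=15 S4=33 blocked=[1, 2, 3, 4]
Op 9: conn=-10 S1=33 S2=51 S3=15 S4=41 blocked=[1, 2, 3, 4]

Answer: -10 33 51 15 41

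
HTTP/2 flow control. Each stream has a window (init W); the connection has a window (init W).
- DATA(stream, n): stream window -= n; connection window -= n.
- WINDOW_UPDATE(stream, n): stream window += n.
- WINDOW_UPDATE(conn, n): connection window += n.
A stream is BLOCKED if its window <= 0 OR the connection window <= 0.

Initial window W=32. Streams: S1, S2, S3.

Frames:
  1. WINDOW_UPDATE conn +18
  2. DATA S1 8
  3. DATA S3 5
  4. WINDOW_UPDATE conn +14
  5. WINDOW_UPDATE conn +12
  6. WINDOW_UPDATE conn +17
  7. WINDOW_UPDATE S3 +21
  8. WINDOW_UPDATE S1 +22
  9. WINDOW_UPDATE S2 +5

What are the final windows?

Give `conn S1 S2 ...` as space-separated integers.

Answer: 80 46 37 48

Derivation:
Op 1: conn=50 S1=32 S2=32 S3=32 blocked=[]
Op 2: conn=42 S1=24 S2=32 S3=32 blocked=[]
Op 3: conn=37 S1=24 S2=32 S3=27 blocked=[]
Op 4: conn=51 S1=24 S2=32 S3=27 blocked=[]
Op 5: conn=63 S1=24 S2=32 S3=27 blocked=[]
Op 6: conn=80 S1=24 S2=32 S3=27 blocked=[]
Op 7: conn=80 S1=24 S2=32 S3=48 blocked=[]
Op 8: conn=80 S1=46 S2=32 S3=48 blocked=[]
Op 9: conn=80 S1=46 S2=37 S3=48 blocked=[]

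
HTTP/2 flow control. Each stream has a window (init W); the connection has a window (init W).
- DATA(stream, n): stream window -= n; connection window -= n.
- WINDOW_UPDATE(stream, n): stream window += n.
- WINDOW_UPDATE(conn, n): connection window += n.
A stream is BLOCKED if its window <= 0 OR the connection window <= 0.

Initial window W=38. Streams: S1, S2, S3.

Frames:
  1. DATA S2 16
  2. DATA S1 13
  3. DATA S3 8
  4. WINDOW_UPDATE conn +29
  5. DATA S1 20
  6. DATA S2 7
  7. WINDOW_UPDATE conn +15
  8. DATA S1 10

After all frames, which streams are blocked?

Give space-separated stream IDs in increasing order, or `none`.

Answer: S1

Derivation:
Op 1: conn=22 S1=38 S2=22 S3=38 blocked=[]
Op 2: conn=9 S1=25 S2=22 S3=38 blocked=[]
Op 3: conn=1 S1=25 S2=22 S3=30 blocked=[]
Op 4: conn=30 S1=25 S2=22 S3=30 blocked=[]
Op 5: conn=10 S1=5 S2=22 S3=30 blocked=[]
Op 6: conn=3 S1=5 S2=15 S3=30 blocked=[]
Op 7: conn=18 S1=5 S2=15 S3=30 blocked=[]
Op 8: conn=8 S1=-5 S2=15 S3=30 blocked=[1]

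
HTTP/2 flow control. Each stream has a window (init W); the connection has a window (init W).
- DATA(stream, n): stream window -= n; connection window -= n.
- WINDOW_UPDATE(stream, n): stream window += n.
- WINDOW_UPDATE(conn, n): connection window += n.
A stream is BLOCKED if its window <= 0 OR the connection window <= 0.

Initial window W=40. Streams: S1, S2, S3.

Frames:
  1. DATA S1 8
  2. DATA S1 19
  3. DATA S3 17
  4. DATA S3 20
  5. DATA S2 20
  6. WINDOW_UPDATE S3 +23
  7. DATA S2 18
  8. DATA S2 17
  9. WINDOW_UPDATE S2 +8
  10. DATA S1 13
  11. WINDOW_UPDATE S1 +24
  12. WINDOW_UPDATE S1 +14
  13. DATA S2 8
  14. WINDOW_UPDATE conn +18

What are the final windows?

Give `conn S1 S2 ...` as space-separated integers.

Op 1: conn=32 S1=32 S2=40 S3=40 blocked=[]
Op 2: conn=13 S1=13 S2=40 S3=40 blocked=[]
Op 3: conn=-4 S1=13 S2=40 S3=23 blocked=[1, 2, 3]
Op 4: conn=-24 S1=13 S2=40 S3=3 blocked=[1, 2, 3]
Op 5: conn=-44 S1=13 S2=20 S3=3 blocked=[1, 2, 3]
Op 6: conn=-44 S1=13 S2=20 S3=26 blocked=[1, 2, 3]
Op 7: conn=-62 S1=13 S2=2 S3=26 blocked=[1, 2, 3]
Op 8: conn=-79 S1=13 S2=-15 S3=26 blocked=[1, 2, 3]
Op 9: conn=-79 S1=13 S2=-7 S3=26 blocked=[1, 2, 3]
Op 10: conn=-92 S1=0 S2=-7 S3=26 blocked=[1, 2, 3]
Op 11: conn=-92 S1=24 S2=-7 S3=26 blocked=[1, 2, 3]
Op 12: conn=-92 S1=38 S2=-7 S3=26 blocked=[1, 2, 3]
Op 13: conn=-100 S1=38 S2=-15 S3=26 blocked=[1, 2, 3]
Op 14: conn=-82 S1=38 S2=-15 S3=26 blocked=[1, 2, 3]

Answer: -82 38 -15 26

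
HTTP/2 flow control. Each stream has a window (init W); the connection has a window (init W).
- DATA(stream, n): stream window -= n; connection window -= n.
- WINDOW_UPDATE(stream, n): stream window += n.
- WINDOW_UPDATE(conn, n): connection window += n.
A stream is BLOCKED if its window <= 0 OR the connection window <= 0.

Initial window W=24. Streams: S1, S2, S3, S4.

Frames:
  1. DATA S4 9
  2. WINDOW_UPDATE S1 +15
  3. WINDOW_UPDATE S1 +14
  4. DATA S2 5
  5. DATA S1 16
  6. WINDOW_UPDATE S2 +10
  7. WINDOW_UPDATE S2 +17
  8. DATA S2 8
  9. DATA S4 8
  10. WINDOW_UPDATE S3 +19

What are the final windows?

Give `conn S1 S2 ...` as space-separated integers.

Op 1: conn=15 S1=24 S2=24 S3=24 S4=15 blocked=[]
Op 2: conn=15 S1=39 S2=24 S3=24 S4=15 blocked=[]
Op 3: conn=15 S1=53 S2=24 S3=24 S4=15 blocked=[]
Op 4: conn=10 S1=53 S2=19 S3=24 S4=15 blocked=[]
Op 5: conn=-6 S1=37 S2=19 S3=24 S4=15 blocked=[1, 2, 3, 4]
Op 6: conn=-6 S1=37 S2=29 S3=24 S4=15 blocked=[1, 2, 3, 4]
Op 7: conn=-6 S1=37 S2=46 S3=24 S4=15 blocked=[1, 2, 3, 4]
Op 8: conn=-14 S1=37 S2=38 S3=24 S4=15 blocked=[1, 2, 3, 4]
Op 9: conn=-22 S1=37 S2=38 S3=24 S4=7 blocked=[1, 2, 3, 4]
Op 10: conn=-22 S1=37 S2=38 S3=43 S4=7 blocked=[1, 2, 3, 4]

Answer: -22 37 38 43 7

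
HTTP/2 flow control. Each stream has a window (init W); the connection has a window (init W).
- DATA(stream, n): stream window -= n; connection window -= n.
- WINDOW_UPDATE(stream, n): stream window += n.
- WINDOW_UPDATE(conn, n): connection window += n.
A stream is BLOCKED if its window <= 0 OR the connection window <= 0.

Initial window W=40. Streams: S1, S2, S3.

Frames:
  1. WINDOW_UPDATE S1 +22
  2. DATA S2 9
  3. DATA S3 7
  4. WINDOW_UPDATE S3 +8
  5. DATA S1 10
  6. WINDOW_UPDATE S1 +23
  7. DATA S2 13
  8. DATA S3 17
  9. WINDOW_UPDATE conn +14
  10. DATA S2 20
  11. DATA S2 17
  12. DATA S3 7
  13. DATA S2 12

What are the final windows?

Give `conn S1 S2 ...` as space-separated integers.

Answer: -58 75 -31 17

Derivation:
Op 1: conn=40 S1=62 S2=40 S3=40 blocked=[]
Op 2: conn=31 S1=62 S2=31 S3=40 blocked=[]
Op 3: conn=24 S1=62 S2=31 S3=33 blocked=[]
Op 4: conn=24 S1=62 S2=31 S3=41 blocked=[]
Op 5: conn=14 S1=52 S2=31 S3=41 blocked=[]
Op 6: conn=14 S1=75 S2=31 S3=41 blocked=[]
Op 7: conn=1 S1=75 S2=18 S3=41 blocked=[]
Op 8: conn=-16 S1=75 S2=18 S3=24 blocked=[1, 2, 3]
Op 9: conn=-2 S1=75 S2=18 S3=24 blocked=[1, 2, 3]
Op 10: conn=-22 S1=75 S2=-2 S3=24 blocked=[1, 2, 3]
Op 11: conn=-39 S1=75 S2=-19 S3=24 blocked=[1, 2, 3]
Op 12: conn=-46 S1=75 S2=-19 S3=17 blocked=[1, 2, 3]
Op 13: conn=-58 S1=75 S2=-31 S3=17 blocked=[1, 2, 3]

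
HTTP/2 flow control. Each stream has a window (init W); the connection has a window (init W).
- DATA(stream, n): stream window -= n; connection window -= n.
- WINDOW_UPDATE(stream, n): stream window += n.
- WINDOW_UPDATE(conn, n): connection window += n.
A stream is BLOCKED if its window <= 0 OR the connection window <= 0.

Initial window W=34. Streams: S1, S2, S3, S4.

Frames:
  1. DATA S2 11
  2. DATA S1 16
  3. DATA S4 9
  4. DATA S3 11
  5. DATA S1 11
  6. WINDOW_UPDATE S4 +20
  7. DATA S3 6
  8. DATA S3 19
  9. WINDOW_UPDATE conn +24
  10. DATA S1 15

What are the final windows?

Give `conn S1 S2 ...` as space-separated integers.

Answer: -40 -8 23 -2 45

Derivation:
Op 1: conn=23 S1=34 S2=23 S3=34 S4=34 blocked=[]
Op 2: conn=7 S1=18 S2=23 S3=34 S4=34 blocked=[]
Op 3: conn=-2 S1=18 S2=23 S3=34 S4=25 blocked=[1, 2, 3, 4]
Op 4: conn=-13 S1=18 S2=23 S3=23 S4=25 blocked=[1, 2, 3, 4]
Op 5: conn=-24 S1=7 S2=23 S3=23 S4=25 blocked=[1, 2, 3, 4]
Op 6: conn=-24 S1=7 S2=23 S3=23 S4=45 blocked=[1, 2, 3, 4]
Op 7: conn=-30 S1=7 S2=23 S3=17 S4=45 blocked=[1, 2, 3, 4]
Op 8: conn=-49 S1=7 S2=23 S3=-2 S4=45 blocked=[1, 2, 3, 4]
Op 9: conn=-25 S1=7 S2=23 S3=-2 S4=45 blocked=[1, 2, 3, 4]
Op 10: conn=-40 S1=-8 S2=23 S3=-2 S4=45 blocked=[1, 2, 3, 4]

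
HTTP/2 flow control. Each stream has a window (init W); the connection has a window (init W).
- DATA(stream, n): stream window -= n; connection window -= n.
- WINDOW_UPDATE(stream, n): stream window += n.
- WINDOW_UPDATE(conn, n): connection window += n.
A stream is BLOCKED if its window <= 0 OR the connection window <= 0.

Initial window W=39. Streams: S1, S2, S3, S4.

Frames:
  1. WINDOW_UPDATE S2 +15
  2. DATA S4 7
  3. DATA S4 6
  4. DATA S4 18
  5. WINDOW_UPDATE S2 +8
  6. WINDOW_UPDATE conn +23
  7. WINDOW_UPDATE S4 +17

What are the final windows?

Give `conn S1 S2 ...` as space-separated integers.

Op 1: conn=39 S1=39 S2=54 S3=39 S4=39 blocked=[]
Op 2: conn=32 S1=39 S2=54 S3=39 S4=32 blocked=[]
Op 3: conn=26 S1=39 S2=54 S3=39 S4=26 blocked=[]
Op 4: conn=8 S1=39 S2=54 S3=39 S4=8 blocked=[]
Op 5: conn=8 S1=39 S2=62 S3=39 S4=8 blocked=[]
Op 6: conn=31 S1=39 S2=62 S3=39 S4=8 blocked=[]
Op 7: conn=31 S1=39 S2=62 S3=39 S4=25 blocked=[]

Answer: 31 39 62 39 25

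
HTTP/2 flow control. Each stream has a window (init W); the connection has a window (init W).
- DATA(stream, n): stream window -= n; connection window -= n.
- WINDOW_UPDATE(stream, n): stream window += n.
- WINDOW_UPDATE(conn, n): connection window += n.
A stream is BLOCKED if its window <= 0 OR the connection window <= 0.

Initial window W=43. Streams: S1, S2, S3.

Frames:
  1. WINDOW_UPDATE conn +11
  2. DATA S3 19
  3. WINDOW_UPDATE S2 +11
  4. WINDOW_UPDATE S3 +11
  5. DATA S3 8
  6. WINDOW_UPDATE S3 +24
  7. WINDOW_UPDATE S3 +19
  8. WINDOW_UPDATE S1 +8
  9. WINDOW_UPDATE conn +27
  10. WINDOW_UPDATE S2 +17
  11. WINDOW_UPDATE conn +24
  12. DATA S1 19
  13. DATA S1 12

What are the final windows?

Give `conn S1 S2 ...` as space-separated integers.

Op 1: conn=54 S1=43 S2=43 S3=43 blocked=[]
Op 2: conn=35 S1=43 S2=43 S3=24 blocked=[]
Op 3: conn=35 S1=43 S2=54 S3=24 blocked=[]
Op 4: conn=35 S1=43 S2=54 S3=35 blocked=[]
Op 5: conn=27 S1=43 S2=54 S3=27 blocked=[]
Op 6: conn=27 S1=43 S2=54 S3=51 blocked=[]
Op 7: conn=27 S1=43 S2=54 S3=70 blocked=[]
Op 8: conn=27 S1=51 S2=54 S3=70 blocked=[]
Op 9: conn=54 S1=51 S2=54 S3=70 blocked=[]
Op 10: conn=54 S1=51 S2=71 S3=70 blocked=[]
Op 11: conn=78 S1=51 S2=71 S3=70 blocked=[]
Op 12: conn=59 S1=32 S2=71 S3=70 blocked=[]
Op 13: conn=47 S1=20 S2=71 S3=70 blocked=[]

Answer: 47 20 71 70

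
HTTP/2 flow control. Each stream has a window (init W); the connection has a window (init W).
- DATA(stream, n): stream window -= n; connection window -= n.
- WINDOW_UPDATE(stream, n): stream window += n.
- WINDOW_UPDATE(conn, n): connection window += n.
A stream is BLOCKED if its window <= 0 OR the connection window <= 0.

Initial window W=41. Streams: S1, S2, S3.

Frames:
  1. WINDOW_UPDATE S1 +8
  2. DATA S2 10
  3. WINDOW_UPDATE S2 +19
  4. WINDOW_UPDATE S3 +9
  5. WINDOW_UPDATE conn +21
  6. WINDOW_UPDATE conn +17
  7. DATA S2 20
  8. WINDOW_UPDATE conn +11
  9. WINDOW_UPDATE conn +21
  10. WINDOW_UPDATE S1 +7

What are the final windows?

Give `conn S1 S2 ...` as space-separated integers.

Op 1: conn=41 S1=49 S2=41 S3=41 blocked=[]
Op 2: conn=31 S1=49 S2=31 S3=41 blocked=[]
Op 3: conn=31 S1=49 S2=50 S3=41 blocked=[]
Op 4: conn=31 S1=49 S2=50 S3=50 blocked=[]
Op 5: conn=52 S1=49 S2=50 S3=50 blocked=[]
Op 6: conn=69 S1=49 S2=50 S3=50 blocked=[]
Op 7: conn=49 S1=49 S2=30 S3=50 blocked=[]
Op 8: conn=60 S1=49 S2=30 S3=50 blocked=[]
Op 9: conn=81 S1=49 S2=30 S3=50 blocked=[]
Op 10: conn=81 S1=56 S2=30 S3=50 blocked=[]

Answer: 81 56 30 50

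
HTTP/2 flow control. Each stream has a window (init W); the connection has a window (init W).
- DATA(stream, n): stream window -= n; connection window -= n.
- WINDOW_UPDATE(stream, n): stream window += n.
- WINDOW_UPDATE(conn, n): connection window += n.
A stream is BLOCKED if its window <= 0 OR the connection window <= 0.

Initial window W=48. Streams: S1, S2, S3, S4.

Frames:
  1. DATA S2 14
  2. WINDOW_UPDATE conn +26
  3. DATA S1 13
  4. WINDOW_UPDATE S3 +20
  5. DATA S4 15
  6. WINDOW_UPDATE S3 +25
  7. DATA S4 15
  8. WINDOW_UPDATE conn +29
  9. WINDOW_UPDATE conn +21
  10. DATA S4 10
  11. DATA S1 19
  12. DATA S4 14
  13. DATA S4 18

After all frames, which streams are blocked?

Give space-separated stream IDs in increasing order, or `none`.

Op 1: conn=34 S1=48 S2=34 S3=48 S4=48 blocked=[]
Op 2: conn=60 S1=48 S2=34 S3=48 S4=48 blocked=[]
Op 3: conn=47 S1=35 S2=34 S3=48 S4=48 blocked=[]
Op 4: conn=47 S1=35 S2=34 S3=68 S4=48 blocked=[]
Op 5: conn=32 S1=35 S2=34 S3=68 S4=33 blocked=[]
Op 6: conn=32 S1=35 S2=34 S3=93 S4=33 blocked=[]
Op 7: conn=17 S1=35 S2=34 S3=93 S4=18 blocked=[]
Op 8: conn=46 S1=35 S2=34 S3=93 S4=18 blocked=[]
Op 9: conn=67 S1=35 S2=34 S3=93 S4=18 blocked=[]
Op 10: conn=57 S1=35 S2=34 S3=93 S4=8 blocked=[]
Op 11: conn=38 S1=16 S2=34 S3=93 S4=8 blocked=[]
Op 12: conn=24 S1=16 S2=34 S3=93 S4=-6 blocked=[4]
Op 13: conn=6 S1=16 S2=34 S3=93 S4=-24 blocked=[4]

Answer: S4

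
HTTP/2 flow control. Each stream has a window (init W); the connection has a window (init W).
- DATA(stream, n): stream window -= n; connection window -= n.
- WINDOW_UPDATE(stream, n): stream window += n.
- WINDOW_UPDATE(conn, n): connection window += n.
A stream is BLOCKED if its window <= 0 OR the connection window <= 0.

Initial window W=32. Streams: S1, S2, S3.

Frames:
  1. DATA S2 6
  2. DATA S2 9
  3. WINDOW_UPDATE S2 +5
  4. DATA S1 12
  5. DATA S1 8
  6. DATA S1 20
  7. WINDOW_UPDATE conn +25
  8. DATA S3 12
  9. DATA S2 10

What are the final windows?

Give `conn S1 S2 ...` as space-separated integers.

Op 1: conn=26 S1=32 S2=26 S3=32 blocked=[]
Op 2: conn=17 S1=32 S2=17 S3=32 blocked=[]
Op 3: conn=17 S1=32 S2=22 S3=32 blocked=[]
Op 4: conn=5 S1=20 S2=22 S3=32 blocked=[]
Op 5: conn=-3 S1=12 S2=22 S3=32 blocked=[1, 2, 3]
Op 6: conn=-23 S1=-8 S2=22 S3=32 blocked=[1, 2, 3]
Op 7: conn=2 S1=-8 S2=22 S3=32 blocked=[1]
Op 8: conn=-10 S1=-8 S2=22 S3=20 blocked=[1, 2, 3]
Op 9: conn=-20 S1=-8 S2=12 S3=20 blocked=[1, 2, 3]

Answer: -20 -8 12 20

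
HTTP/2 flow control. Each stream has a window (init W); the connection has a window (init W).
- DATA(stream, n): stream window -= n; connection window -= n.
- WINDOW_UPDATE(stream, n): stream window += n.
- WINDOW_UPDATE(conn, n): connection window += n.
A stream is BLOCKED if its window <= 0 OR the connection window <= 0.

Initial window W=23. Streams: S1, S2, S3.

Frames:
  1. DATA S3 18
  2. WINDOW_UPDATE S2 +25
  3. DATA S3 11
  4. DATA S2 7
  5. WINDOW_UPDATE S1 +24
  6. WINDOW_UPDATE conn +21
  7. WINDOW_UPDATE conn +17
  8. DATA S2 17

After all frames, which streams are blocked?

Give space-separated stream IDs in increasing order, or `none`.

Answer: S3

Derivation:
Op 1: conn=5 S1=23 S2=23 S3=5 blocked=[]
Op 2: conn=5 S1=23 S2=48 S3=5 blocked=[]
Op 3: conn=-6 S1=23 S2=48 S3=-6 blocked=[1, 2, 3]
Op 4: conn=-13 S1=23 S2=41 S3=-6 blocked=[1, 2, 3]
Op 5: conn=-13 S1=47 S2=41 S3=-6 blocked=[1, 2, 3]
Op 6: conn=8 S1=47 S2=41 S3=-6 blocked=[3]
Op 7: conn=25 S1=47 S2=41 S3=-6 blocked=[3]
Op 8: conn=8 S1=47 S2=24 S3=-6 blocked=[3]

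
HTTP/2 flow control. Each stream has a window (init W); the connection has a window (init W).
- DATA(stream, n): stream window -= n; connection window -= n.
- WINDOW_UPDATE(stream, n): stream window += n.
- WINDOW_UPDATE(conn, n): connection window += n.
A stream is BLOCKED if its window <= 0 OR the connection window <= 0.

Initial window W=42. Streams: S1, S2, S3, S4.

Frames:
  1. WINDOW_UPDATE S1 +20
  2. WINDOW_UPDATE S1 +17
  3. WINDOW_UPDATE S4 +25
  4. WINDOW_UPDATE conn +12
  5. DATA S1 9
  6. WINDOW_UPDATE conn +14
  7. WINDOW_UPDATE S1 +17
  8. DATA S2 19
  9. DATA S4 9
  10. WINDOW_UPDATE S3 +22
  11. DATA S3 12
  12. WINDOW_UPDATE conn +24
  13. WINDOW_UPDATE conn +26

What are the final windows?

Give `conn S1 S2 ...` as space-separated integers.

Answer: 69 87 23 52 58

Derivation:
Op 1: conn=42 S1=62 S2=42 S3=42 S4=42 blocked=[]
Op 2: conn=42 S1=79 S2=42 S3=42 S4=42 blocked=[]
Op 3: conn=42 S1=79 S2=42 S3=42 S4=67 blocked=[]
Op 4: conn=54 S1=79 S2=42 S3=42 S4=67 blocked=[]
Op 5: conn=45 S1=70 S2=42 S3=42 S4=67 blocked=[]
Op 6: conn=59 S1=70 S2=42 S3=42 S4=67 blocked=[]
Op 7: conn=59 S1=87 S2=42 S3=42 S4=67 blocked=[]
Op 8: conn=40 S1=87 S2=23 S3=42 S4=67 blocked=[]
Op 9: conn=31 S1=87 S2=23 S3=42 S4=58 blocked=[]
Op 10: conn=31 S1=87 S2=23 S3=64 S4=58 blocked=[]
Op 11: conn=19 S1=87 S2=23 S3=52 S4=58 blocked=[]
Op 12: conn=43 S1=87 S2=23 S3=52 S4=58 blocked=[]
Op 13: conn=69 S1=87 S2=23 S3=52 S4=58 blocked=[]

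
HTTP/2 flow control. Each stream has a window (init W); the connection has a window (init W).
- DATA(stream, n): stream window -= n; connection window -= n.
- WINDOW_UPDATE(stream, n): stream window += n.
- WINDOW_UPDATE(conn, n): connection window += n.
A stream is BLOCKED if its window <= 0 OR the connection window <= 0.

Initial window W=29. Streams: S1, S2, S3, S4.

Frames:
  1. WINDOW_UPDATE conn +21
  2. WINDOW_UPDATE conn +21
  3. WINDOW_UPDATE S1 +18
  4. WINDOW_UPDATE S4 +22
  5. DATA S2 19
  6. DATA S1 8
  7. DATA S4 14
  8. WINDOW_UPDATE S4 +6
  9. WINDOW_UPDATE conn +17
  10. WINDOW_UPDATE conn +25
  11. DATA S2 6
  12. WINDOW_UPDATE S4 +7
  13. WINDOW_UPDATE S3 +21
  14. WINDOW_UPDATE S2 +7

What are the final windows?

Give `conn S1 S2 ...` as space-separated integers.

Op 1: conn=50 S1=29 S2=29 S3=29 S4=29 blocked=[]
Op 2: conn=71 S1=29 S2=29 S3=29 S4=29 blocked=[]
Op 3: conn=71 S1=47 S2=29 S3=29 S4=29 blocked=[]
Op 4: conn=71 S1=47 S2=29 S3=29 S4=51 blocked=[]
Op 5: conn=52 S1=47 S2=10 S3=29 S4=51 blocked=[]
Op 6: conn=44 S1=39 S2=10 S3=29 S4=51 blocked=[]
Op 7: conn=30 S1=39 S2=10 S3=29 S4=37 blocked=[]
Op 8: conn=30 S1=39 S2=10 S3=29 S4=43 blocked=[]
Op 9: conn=47 S1=39 S2=10 S3=29 S4=43 blocked=[]
Op 10: conn=72 S1=39 S2=10 S3=29 S4=43 blocked=[]
Op 11: conn=66 S1=39 S2=4 S3=29 S4=43 blocked=[]
Op 12: conn=66 S1=39 S2=4 S3=29 S4=50 blocked=[]
Op 13: conn=66 S1=39 S2=4 S3=50 S4=50 blocked=[]
Op 14: conn=66 S1=39 S2=11 S3=50 S4=50 blocked=[]

Answer: 66 39 11 50 50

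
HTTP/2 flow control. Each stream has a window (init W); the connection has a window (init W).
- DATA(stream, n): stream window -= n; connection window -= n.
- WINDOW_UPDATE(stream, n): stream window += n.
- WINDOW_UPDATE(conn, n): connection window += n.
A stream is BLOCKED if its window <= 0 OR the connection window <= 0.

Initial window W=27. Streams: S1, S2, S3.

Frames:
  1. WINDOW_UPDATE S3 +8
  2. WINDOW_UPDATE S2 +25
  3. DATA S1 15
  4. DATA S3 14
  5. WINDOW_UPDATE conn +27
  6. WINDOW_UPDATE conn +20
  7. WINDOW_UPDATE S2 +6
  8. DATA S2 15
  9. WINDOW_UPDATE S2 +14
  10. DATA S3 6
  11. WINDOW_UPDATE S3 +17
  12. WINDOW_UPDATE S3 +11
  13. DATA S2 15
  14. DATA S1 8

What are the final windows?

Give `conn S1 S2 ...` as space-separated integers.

Answer: 1 4 42 43

Derivation:
Op 1: conn=27 S1=27 S2=27 S3=35 blocked=[]
Op 2: conn=27 S1=27 S2=52 S3=35 blocked=[]
Op 3: conn=12 S1=12 S2=52 S3=35 blocked=[]
Op 4: conn=-2 S1=12 S2=52 S3=21 blocked=[1, 2, 3]
Op 5: conn=25 S1=12 S2=52 S3=21 blocked=[]
Op 6: conn=45 S1=12 S2=52 S3=21 blocked=[]
Op 7: conn=45 S1=12 S2=58 S3=21 blocked=[]
Op 8: conn=30 S1=12 S2=43 S3=21 blocked=[]
Op 9: conn=30 S1=12 S2=57 S3=21 blocked=[]
Op 10: conn=24 S1=12 S2=57 S3=15 blocked=[]
Op 11: conn=24 S1=12 S2=57 S3=32 blocked=[]
Op 12: conn=24 S1=12 S2=57 S3=43 blocked=[]
Op 13: conn=9 S1=12 S2=42 S3=43 blocked=[]
Op 14: conn=1 S1=4 S2=42 S3=43 blocked=[]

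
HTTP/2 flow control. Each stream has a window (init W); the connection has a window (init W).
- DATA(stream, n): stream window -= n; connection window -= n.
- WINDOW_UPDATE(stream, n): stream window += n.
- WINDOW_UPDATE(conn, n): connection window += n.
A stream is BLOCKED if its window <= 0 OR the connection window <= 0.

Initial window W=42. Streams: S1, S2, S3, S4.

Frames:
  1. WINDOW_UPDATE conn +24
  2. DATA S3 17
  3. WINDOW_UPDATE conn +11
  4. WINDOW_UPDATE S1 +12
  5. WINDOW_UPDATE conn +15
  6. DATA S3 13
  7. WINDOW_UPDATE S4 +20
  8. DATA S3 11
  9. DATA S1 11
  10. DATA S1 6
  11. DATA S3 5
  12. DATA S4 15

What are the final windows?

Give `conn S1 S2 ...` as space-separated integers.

Answer: 14 37 42 -4 47

Derivation:
Op 1: conn=66 S1=42 S2=42 S3=42 S4=42 blocked=[]
Op 2: conn=49 S1=42 S2=42 S3=25 S4=42 blocked=[]
Op 3: conn=60 S1=42 S2=42 S3=25 S4=42 blocked=[]
Op 4: conn=60 S1=54 S2=42 S3=25 S4=42 blocked=[]
Op 5: conn=75 S1=54 S2=42 S3=25 S4=42 blocked=[]
Op 6: conn=62 S1=54 S2=42 S3=12 S4=42 blocked=[]
Op 7: conn=62 S1=54 S2=42 S3=12 S4=62 blocked=[]
Op 8: conn=51 S1=54 S2=42 S3=1 S4=62 blocked=[]
Op 9: conn=40 S1=43 S2=42 S3=1 S4=62 blocked=[]
Op 10: conn=34 S1=37 S2=42 S3=1 S4=62 blocked=[]
Op 11: conn=29 S1=37 S2=42 S3=-4 S4=62 blocked=[3]
Op 12: conn=14 S1=37 S2=42 S3=-4 S4=47 blocked=[3]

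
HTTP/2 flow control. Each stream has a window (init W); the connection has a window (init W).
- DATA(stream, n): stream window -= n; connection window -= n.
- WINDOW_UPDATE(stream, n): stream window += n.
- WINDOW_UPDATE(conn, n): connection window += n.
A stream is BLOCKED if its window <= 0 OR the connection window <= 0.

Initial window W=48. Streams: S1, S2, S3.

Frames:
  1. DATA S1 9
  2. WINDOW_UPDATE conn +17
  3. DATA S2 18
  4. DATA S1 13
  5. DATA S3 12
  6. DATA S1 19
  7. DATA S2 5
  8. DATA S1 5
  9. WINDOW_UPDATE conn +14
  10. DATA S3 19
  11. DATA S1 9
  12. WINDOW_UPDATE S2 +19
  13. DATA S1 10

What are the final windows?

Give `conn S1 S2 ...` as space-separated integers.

Answer: -40 -17 44 17

Derivation:
Op 1: conn=39 S1=39 S2=48 S3=48 blocked=[]
Op 2: conn=56 S1=39 S2=48 S3=48 blocked=[]
Op 3: conn=38 S1=39 S2=30 S3=48 blocked=[]
Op 4: conn=25 S1=26 S2=30 S3=48 blocked=[]
Op 5: conn=13 S1=26 S2=30 S3=36 blocked=[]
Op 6: conn=-6 S1=7 S2=30 S3=36 blocked=[1, 2, 3]
Op 7: conn=-11 S1=7 S2=25 S3=36 blocked=[1, 2, 3]
Op 8: conn=-16 S1=2 S2=25 S3=36 blocked=[1, 2, 3]
Op 9: conn=-2 S1=2 S2=25 S3=36 blocked=[1, 2, 3]
Op 10: conn=-21 S1=2 S2=25 S3=17 blocked=[1, 2, 3]
Op 11: conn=-30 S1=-7 S2=25 S3=17 blocked=[1, 2, 3]
Op 12: conn=-30 S1=-7 S2=44 S3=17 blocked=[1, 2, 3]
Op 13: conn=-40 S1=-17 S2=44 S3=17 blocked=[1, 2, 3]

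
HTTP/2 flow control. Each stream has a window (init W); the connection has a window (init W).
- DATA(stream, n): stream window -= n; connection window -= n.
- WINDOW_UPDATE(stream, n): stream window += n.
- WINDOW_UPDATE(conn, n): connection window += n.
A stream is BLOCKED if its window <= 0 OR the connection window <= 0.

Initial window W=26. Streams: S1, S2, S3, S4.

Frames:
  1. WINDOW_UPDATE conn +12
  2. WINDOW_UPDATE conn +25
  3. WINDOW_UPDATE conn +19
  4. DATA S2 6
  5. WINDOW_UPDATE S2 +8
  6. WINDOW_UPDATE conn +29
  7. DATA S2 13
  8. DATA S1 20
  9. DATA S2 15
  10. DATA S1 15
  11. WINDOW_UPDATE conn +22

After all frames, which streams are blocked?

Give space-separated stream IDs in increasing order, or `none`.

Op 1: conn=38 S1=26 S2=26 S3=26 S4=26 blocked=[]
Op 2: conn=63 S1=26 S2=26 S3=26 S4=26 blocked=[]
Op 3: conn=82 S1=26 S2=26 S3=26 S4=26 blocked=[]
Op 4: conn=76 S1=26 S2=20 S3=26 S4=26 blocked=[]
Op 5: conn=76 S1=26 S2=28 S3=26 S4=26 blocked=[]
Op 6: conn=105 S1=26 S2=28 S3=26 S4=26 blocked=[]
Op 7: conn=92 S1=26 S2=15 S3=26 S4=26 blocked=[]
Op 8: conn=72 S1=6 S2=15 S3=26 S4=26 blocked=[]
Op 9: conn=57 S1=6 S2=0 S3=26 S4=26 blocked=[2]
Op 10: conn=42 S1=-9 S2=0 S3=26 S4=26 blocked=[1, 2]
Op 11: conn=64 S1=-9 S2=0 S3=26 S4=26 blocked=[1, 2]

Answer: S1 S2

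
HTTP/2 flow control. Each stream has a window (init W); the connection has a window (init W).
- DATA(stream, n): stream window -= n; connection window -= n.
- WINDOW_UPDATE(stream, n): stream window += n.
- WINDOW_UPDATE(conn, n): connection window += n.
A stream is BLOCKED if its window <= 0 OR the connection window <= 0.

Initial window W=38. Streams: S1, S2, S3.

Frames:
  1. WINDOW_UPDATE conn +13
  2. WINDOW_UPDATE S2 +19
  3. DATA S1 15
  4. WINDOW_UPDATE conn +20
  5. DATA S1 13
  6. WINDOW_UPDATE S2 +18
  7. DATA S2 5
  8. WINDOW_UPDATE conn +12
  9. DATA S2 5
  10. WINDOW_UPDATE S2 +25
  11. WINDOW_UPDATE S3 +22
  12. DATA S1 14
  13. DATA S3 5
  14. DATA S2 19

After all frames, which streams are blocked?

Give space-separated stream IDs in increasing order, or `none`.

Op 1: conn=51 S1=38 S2=38 S3=38 blocked=[]
Op 2: conn=51 S1=38 S2=57 S3=38 blocked=[]
Op 3: conn=36 S1=23 S2=57 S3=38 blocked=[]
Op 4: conn=56 S1=23 S2=57 S3=38 blocked=[]
Op 5: conn=43 S1=10 S2=57 S3=38 blocked=[]
Op 6: conn=43 S1=10 S2=75 S3=38 blocked=[]
Op 7: conn=38 S1=10 S2=70 S3=38 blocked=[]
Op 8: conn=50 S1=10 S2=70 S3=38 blocked=[]
Op 9: conn=45 S1=10 S2=65 S3=38 blocked=[]
Op 10: conn=45 S1=10 S2=90 S3=38 blocked=[]
Op 11: conn=45 S1=10 S2=90 S3=60 blocked=[]
Op 12: conn=31 S1=-4 S2=90 S3=60 blocked=[1]
Op 13: conn=26 S1=-4 S2=90 S3=55 blocked=[1]
Op 14: conn=7 S1=-4 S2=71 S3=55 blocked=[1]

Answer: S1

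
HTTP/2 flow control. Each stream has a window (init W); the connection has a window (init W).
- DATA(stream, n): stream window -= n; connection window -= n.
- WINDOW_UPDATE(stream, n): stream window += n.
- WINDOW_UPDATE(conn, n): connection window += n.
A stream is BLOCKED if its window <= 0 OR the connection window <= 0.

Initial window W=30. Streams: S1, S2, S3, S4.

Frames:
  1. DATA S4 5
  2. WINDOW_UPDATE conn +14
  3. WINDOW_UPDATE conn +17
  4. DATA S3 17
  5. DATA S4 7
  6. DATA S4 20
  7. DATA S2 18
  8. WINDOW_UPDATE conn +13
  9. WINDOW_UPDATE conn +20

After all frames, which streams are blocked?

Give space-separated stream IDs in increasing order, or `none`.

Answer: S4

Derivation:
Op 1: conn=25 S1=30 S2=30 S3=30 S4=25 blocked=[]
Op 2: conn=39 S1=30 S2=30 S3=30 S4=25 blocked=[]
Op 3: conn=56 S1=30 S2=30 S3=30 S4=25 blocked=[]
Op 4: conn=39 S1=30 S2=30 S3=13 S4=25 blocked=[]
Op 5: conn=32 S1=30 S2=30 S3=13 S4=18 blocked=[]
Op 6: conn=12 S1=30 S2=30 S3=13 S4=-2 blocked=[4]
Op 7: conn=-6 S1=30 S2=12 S3=13 S4=-2 blocked=[1, 2, 3, 4]
Op 8: conn=7 S1=30 S2=12 S3=13 S4=-2 blocked=[4]
Op 9: conn=27 S1=30 S2=12 S3=13 S4=-2 blocked=[4]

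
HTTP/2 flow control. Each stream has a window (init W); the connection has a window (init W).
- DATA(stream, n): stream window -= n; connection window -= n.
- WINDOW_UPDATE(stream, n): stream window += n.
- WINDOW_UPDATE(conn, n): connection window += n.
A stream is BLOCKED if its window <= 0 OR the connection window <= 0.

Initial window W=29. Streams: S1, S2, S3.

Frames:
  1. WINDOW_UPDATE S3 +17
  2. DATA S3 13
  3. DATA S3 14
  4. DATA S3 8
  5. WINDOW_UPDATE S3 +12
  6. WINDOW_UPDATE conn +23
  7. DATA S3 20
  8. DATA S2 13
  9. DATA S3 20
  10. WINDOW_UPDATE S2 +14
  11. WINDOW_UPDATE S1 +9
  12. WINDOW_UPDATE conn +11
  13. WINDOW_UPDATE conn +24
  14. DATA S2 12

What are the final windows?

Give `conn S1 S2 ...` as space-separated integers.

Op 1: conn=29 S1=29 S2=29 S3=46 blocked=[]
Op 2: conn=16 S1=29 S2=29 S3=33 blocked=[]
Op 3: conn=2 S1=29 S2=29 S3=19 blocked=[]
Op 4: conn=-6 S1=29 S2=29 S3=11 blocked=[1, 2, 3]
Op 5: conn=-6 S1=29 S2=29 S3=23 blocked=[1, 2, 3]
Op 6: conn=17 S1=29 S2=29 S3=23 blocked=[]
Op 7: conn=-3 S1=29 S2=29 S3=3 blocked=[1, 2, 3]
Op 8: conn=-16 S1=29 S2=16 S3=3 blocked=[1, 2, 3]
Op 9: conn=-36 S1=29 S2=16 S3=-17 blocked=[1, 2, 3]
Op 10: conn=-36 S1=29 S2=30 S3=-17 blocked=[1, 2, 3]
Op 11: conn=-36 S1=38 S2=30 S3=-17 blocked=[1, 2, 3]
Op 12: conn=-25 S1=38 S2=30 S3=-17 blocked=[1, 2, 3]
Op 13: conn=-1 S1=38 S2=30 S3=-17 blocked=[1, 2, 3]
Op 14: conn=-13 S1=38 S2=18 S3=-17 blocked=[1, 2, 3]

Answer: -13 38 18 -17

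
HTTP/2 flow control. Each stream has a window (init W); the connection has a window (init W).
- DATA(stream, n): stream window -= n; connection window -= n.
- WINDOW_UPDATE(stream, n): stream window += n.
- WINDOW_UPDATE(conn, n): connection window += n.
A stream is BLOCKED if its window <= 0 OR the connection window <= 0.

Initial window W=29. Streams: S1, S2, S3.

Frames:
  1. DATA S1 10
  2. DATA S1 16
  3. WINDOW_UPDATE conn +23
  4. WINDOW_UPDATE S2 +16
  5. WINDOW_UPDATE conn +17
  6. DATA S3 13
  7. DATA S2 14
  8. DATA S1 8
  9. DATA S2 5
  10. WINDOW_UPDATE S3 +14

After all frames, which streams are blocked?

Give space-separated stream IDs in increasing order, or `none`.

Op 1: conn=19 S1=19 S2=29 S3=29 blocked=[]
Op 2: conn=3 S1=3 S2=29 S3=29 blocked=[]
Op 3: conn=26 S1=3 S2=29 S3=29 blocked=[]
Op 4: conn=26 S1=3 S2=45 S3=29 blocked=[]
Op 5: conn=43 S1=3 S2=45 S3=29 blocked=[]
Op 6: conn=30 S1=3 S2=45 S3=16 blocked=[]
Op 7: conn=16 S1=3 S2=31 S3=16 blocked=[]
Op 8: conn=8 S1=-5 S2=31 S3=16 blocked=[1]
Op 9: conn=3 S1=-5 S2=26 S3=16 blocked=[1]
Op 10: conn=3 S1=-5 S2=26 S3=30 blocked=[1]

Answer: S1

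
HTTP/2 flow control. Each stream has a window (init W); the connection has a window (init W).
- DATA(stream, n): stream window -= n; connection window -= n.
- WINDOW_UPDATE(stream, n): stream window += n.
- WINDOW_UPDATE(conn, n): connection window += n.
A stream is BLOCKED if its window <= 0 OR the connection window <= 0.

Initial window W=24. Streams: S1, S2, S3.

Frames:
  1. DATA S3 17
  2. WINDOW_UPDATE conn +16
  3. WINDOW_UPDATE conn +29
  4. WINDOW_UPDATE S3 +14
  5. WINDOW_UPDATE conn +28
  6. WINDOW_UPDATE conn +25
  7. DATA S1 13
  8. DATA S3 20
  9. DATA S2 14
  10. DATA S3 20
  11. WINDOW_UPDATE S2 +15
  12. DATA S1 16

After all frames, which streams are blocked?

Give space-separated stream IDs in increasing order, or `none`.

Op 1: conn=7 S1=24 S2=24 S3=7 blocked=[]
Op 2: conn=23 S1=24 S2=24 S3=7 blocked=[]
Op 3: conn=52 S1=24 S2=24 S3=7 blocked=[]
Op 4: conn=52 S1=24 S2=24 S3=21 blocked=[]
Op 5: conn=80 S1=24 S2=24 S3=21 blocked=[]
Op 6: conn=105 S1=24 S2=24 S3=21 blocked=[]
Op 7: conn=92 S1=11 S2=24 S3=21 blocked=[]
Op 8: conn=72 S1=11 S2=24 S3=1 blocked=[]
Op 9: conn=58 S1=11 S2=10 S3=1 blocked=[]
Op 10: conn=38 S1=11 S2=10 S3=-19 blocked=[3]
Op 11: conn=38 S1=11 S2=25 S3=-19 blocked=[3]
Op 12: conn=22 S1=-5 S2=25 S3=-19 blocked=[1, 3]

Answer: S1 S3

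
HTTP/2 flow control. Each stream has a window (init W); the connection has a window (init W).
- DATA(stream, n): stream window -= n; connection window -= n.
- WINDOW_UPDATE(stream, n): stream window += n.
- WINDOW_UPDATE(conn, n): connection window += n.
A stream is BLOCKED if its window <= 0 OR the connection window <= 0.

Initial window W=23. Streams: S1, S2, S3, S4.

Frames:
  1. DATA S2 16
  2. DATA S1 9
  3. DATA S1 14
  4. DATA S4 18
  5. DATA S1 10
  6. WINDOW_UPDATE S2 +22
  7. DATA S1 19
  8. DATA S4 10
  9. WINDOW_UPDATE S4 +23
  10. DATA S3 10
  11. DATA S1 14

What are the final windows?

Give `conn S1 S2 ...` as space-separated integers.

Op 1: conn=7 S1=23 S2=7 S3=23 S4=23 blocked=[]
Op 2: conn=-2 S1=14 S2=7 S3=23 S4=23 blocked=[1, 2, 3, 4]
Op 3: conn=-16 S1=0 S2=7 S3=23 S4=23 blocked=[1, 2, 3, 4]
Op 4: conn=-34 S1=0 S2=7 S3=23 S4=5 blocked=[1, 2, 3, 4]
Op 5: conn=-44 S1=-10 S2=7 S3=23 S4=5 blocked=[1, 2, 3, 4]
Op 6: conn=-44 S1=-10 S2=29 S3=23 S4=5 blocked=[1, 2, 3, 4]
Op 7: conn=-63 S1=-29 S2=29 S3=23 S4=5 blocked=[1, 2, 3, 4]
Op 8: conn=-73 S1=-29 S2=29 S3=23 S4=-5 blocked=[1, 2, 3, 4]
Op 9: conn=-73 S1=-29 S2=29 S3=23 S4=18 blocked=[1, 2, 3, 4]
Op 10: conn=-83 S1=-29 S2=29 S3=13 S4=18 blocked=[1, 2, 3, 4]
Op 11: conn=-97 S1=-43 S2=29 S3=13 S4=18 blocked=[1, 2, 3, 4]

Answer: -97 -43 29 13 18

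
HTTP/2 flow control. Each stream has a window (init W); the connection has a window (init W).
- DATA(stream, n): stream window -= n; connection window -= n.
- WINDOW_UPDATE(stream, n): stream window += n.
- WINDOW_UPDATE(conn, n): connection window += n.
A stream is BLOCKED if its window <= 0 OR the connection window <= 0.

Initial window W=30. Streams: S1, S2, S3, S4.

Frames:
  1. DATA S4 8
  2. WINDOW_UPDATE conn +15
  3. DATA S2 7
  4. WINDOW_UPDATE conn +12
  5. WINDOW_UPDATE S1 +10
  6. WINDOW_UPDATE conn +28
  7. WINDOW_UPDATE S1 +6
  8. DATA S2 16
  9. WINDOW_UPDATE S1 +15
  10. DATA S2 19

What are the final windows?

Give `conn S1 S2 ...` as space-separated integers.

Answer: 35 61 -12 30 22

Derivation:
Op 1: conn=22 S1=30 S2=30 S3=30 S4=22 blocked=[]
Op 2: conn=37 S1=30 S2=30 S3=30 S4=22 blocked=[]
Op 3: conn=30 S1=30 S2=23 S3=30 S4=22 blocked=[]
Op 4: conn=42 S1=30 S2=23 S3=30 S4=22 blocked=[]
Op 5: conn=42 S1=40 S2=23 S3=30 S4=22 blocked=[]
Op 6: conn=70 S1=40 S2=23 S3=30 S4=22 blocked=[]
Op 7: conn=70 S1=46 S2=23 S3=30 S4=22 blocked=[]
Op 8: conn=54 S1=46 S2=7 S3=30 S4=22 blocked=[]
Op 9: conn=54 S1=61 S2=7 S3=30 S4=22 blocked=[]
Op 10: conn=35 S1=61 S2=-12 S3=30 S4=22 blocked=[2]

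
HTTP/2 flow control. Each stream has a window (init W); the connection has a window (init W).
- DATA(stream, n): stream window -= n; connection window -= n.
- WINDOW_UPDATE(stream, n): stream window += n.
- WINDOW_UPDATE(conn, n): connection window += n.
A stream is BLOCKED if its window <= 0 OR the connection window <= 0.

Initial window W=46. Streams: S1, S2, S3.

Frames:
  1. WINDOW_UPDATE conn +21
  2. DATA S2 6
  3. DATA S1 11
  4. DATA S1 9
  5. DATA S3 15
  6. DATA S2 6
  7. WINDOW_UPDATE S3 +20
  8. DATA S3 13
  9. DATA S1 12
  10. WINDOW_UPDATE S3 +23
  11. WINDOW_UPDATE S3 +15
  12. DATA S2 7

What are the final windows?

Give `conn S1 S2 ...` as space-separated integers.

Op 1: conn=67 S1=46 S2=46 S3=46 blocked=[]
Op 2: conn=61 S1=46 S2=40 S3=46 blocked=[]
Op 3: conn=50 S1=35 S2=40 S3=46 blocked=[]
Op 4: conn=41 S1=26 S2=40 S3=46 blocked=[]
Op 5: conn=26 S1=26 S2=40 S3=31 blocked=[]
Op 6: conn=20 S1=26 S2=34 S3=31 blocked=[]
Op 7: conn=20 S1=26 S2=34 S3=51 blocked=[]
Op 8: conn=7 S1=26 S2=34 S3=38 blocked=[]
Op 9: conn=-5 S1=14 S2=34 S3=38 blocked=[1, 2, 3]
Op 10: conn=-5 S1=14 S2=34 S3=61 blocked=[1, 2, 3]
Op 11: conn=-5 S1=14 S2=34 S3=76 blocked=[1, 2, 3]
Op 12: conn=-12 S1=14 S2=27 S3=76 blocked=[1, 2, 3]

Answer: -12 14 27 76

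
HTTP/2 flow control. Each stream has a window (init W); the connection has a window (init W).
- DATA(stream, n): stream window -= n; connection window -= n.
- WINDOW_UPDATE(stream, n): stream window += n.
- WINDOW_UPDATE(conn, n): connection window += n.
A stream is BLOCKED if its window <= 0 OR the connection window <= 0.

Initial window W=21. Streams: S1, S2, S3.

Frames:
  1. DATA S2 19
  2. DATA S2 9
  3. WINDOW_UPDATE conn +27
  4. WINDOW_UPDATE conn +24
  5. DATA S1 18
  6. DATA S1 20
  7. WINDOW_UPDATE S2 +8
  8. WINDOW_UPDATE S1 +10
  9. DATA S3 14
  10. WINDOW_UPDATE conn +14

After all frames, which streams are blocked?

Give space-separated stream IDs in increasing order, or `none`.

Op 1: conn=2 S1=21 S2=2 S3=21 blocked=[]
Op 2: conn=-7 S1=21 S2=-7 S3=21 blocked=[1, 2, 3]
Op 3: conn=20 S1=21 S2=-7 S3=21 blocked=[2]
Op 4: conn=44 S1=21 S2=-7 S3=21 blocked=[2]
Op 5: conn=26 S1=3 S2=-7 S3=21 blocked=[2]
Op 6: conn=6 S1=-17 S2=-7 S3=21 blocked=[1, 2]
Op 7: conn=6 S1=-17 S2=1 S3=21 blocked=[1]
Op 8: conn=6 S1=-7 S2=1 S3=21 blocked=[1]
Op 9: conn=-8 S1=-7 S2=1 S3=7 blocked=[1, 2, 3]
Op 10: conn=6 S1=-7 S2=1 S3=7 blocked=[1]

Answer: S1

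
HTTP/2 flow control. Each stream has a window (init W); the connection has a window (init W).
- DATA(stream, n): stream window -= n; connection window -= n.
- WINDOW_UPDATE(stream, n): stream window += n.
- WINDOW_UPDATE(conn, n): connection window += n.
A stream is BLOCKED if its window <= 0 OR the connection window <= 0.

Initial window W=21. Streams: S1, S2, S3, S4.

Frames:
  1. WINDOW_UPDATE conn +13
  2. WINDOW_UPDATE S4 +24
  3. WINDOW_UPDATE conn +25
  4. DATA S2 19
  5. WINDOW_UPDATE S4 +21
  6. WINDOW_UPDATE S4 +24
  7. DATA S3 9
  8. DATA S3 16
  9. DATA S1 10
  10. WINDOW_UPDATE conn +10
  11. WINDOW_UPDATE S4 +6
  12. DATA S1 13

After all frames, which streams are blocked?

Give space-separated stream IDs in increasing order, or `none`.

Op 1: conn=34 S1=21 S2=21 S3=21 S4=21 blocked=[]
Op 2: conn=34 S1=21 S2=21 S3=21 S4=45 blocked=[]
Op 3: conn=59 S1=21 S2=21 S3=21 S4=45 blocked=[]
Op 4: conn=40 S1=21 S2=2 S3=21 S4=45 blocked=[]
Op 5: conn=40 S1=21 S2=2 S3=21 S4=66 blocked=[]
Op 6: conn=40 S1=21 S2=2 S3=21 S4=90 blocked=[]
Op 7: conn=31 S1=21 S2=2 S3=12 S4=90 blocked=[]
Op 8: conn=15 S1=21 S2=2 S3=-4 S4=90 blocked=[3]
Op 9: conn=5 S1=11 S2=2 S3=-4 S4=90 blocked=[3]
Op 10: conn=15 S1=11 S2=2 S3=-4 S4=90 blocked=[3]
Op 11: conn=15 S1=11 S2=2 S3=-4 S4=96 blocked=[3]
Op 12: conn=2 S1=-2 S2=2 S3=-4 S4=96 blocked=[1, 3]

Answer: S1 S3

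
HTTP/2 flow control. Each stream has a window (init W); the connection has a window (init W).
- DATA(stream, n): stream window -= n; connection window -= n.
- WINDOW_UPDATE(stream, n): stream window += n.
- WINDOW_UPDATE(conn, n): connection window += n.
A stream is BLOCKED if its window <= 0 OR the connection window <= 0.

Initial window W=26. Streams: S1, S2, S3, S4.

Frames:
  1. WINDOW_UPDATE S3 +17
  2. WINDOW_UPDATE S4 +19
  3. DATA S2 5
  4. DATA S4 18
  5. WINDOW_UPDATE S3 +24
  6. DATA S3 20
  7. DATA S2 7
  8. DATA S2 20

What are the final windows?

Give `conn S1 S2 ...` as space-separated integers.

Answer: -44 26 -6 47 27

Derivation:
Op 1: conn=26 S1=26 S2=26 S3=43 S4=26 blocked=[]
Op 2: conn=26 S1=26 S2=26 S3=43 S4=45 blocked=[]
Op 3: conn=21 S1=26 S2=21 S3=43 S4=45 blocked=[]
Op 4: conn=3 S1=26 S2=21 S3=43 S4=27 blocked=[]
Op 5: conn=3 S1=26 S2=21 S3=67 S4=27 blocked=[]
Op 6: conn=-17 S1=26 S2=21 S3=47 S4=27 blocked=[1, 2, 3, 4]
Op 7: conn=-24 S1=26 S2=14 S3=47 S4=27 blocked=[1, 2, 3, 4]
Op 8: conn=-44 S1=26 S2=-6 S3=47 S4=27 blocked=[1, 2, 3, 4]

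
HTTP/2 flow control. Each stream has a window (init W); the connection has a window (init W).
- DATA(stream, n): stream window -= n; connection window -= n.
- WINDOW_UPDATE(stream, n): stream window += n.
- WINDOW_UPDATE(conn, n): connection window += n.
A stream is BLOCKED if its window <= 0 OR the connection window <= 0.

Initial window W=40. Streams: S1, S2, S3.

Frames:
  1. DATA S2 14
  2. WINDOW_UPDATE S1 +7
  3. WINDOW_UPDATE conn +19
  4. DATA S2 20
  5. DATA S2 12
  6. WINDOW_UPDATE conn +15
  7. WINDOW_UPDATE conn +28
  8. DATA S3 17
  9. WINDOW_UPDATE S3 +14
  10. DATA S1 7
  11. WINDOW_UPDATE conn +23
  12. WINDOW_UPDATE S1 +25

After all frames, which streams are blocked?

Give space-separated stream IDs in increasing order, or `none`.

Op 1: conn=26 S1=40 S2=26 S3=40 blocked=[]
Op 2: conn=26 S1=47 S2=26 S3=40 blocked=[]
Op 3: conn=45 S1=47 S2=26 S3=40 blocked=[]
Op 4: conn=25 S1=47 S2=6 S3=40 blocked=[]
Op 5: conn=13 S1=47 S2=-6 S3=40 blocked=[2]
Op 6: conn=28 S1=47 S2=-6 S3=40 blocked=[2]
Op 7: conn=56 S1=47 S2=-6 S3=40 blocked=[2]
Op 8: conn=39 S1=47 S2=-6 S3=23 blocked=[2]
Op 9: conn=39 S1=47 S2=-6 S3=37 blocked=[2]
Op 10: conn=32 S1=40 S2=-6 S3=37 blocked=[2]
Op 11: conn=55 S1=40 S2=-6 S3=37 blocked=[2]
Op 12: conn=55 S1=65 S2=-6 S3=37 blocked=[2]

Answer: S2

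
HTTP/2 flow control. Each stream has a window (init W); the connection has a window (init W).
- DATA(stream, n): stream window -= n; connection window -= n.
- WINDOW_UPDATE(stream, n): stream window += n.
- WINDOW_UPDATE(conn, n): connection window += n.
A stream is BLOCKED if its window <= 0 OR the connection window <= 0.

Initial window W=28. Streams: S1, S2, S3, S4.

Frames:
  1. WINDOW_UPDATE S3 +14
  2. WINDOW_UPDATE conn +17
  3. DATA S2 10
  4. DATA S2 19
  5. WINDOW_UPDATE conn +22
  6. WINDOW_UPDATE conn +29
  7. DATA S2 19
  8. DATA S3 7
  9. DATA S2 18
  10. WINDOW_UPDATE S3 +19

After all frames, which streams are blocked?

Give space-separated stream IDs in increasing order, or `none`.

Op 1: conn=28 S1=28 S2=28 S3=42 S4=28 blocked=[]
Op 2: conn=45 S1=28 S2=28 S3=42 S4=28 blocked=[]
Op 3: conn=35 S1=28 S2=18 S3=42 S4=28 blocked=[]
Op 4: conn=16 S1=28 S2=-1 S3=42 S4=28 blocked=[2]
Op 5: conn=38 S1=28 S2=-1 S3=42 S4=28 blocked=[2]
Op 6: conn=67 S1=28 S2=-1 S3=42 S4=28 blocked=[2]
Op 7: conn=48 S1=28 S2=-20 S3=42 S4=28 blocked=[2]
Op 8: conn=41 S1=28 S2=-20 S3=35 S4=28 blocked=[2]
Op 9: conn=23 S1=28 S2=-38 S3=35 S4=28 blocked=[2]
Op 10: conn=23 S1=28 S2=-38 S3=54 S4=28 blocked=[2]

Answer: S2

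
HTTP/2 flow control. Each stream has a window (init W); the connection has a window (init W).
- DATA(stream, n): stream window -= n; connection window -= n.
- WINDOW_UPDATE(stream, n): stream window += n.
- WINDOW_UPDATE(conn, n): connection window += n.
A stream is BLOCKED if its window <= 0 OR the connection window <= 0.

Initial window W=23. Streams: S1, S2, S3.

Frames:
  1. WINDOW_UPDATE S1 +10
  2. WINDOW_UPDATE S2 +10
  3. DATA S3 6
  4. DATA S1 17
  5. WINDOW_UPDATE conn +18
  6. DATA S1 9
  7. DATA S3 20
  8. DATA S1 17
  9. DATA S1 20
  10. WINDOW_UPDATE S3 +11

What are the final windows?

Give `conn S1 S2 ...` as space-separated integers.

Answer: -48 -30 33 8

Derivation:
Op 1: conn=23 S1=33 S2=23 S3=23 blocked=[]
Op 2: conn=23 S1=33 S2=33 S3=23 blocked=[]
Op 3: conn=17 S1=33 S2=33 S3=17 blocked=[]
Op 4: conn=0 S1=16 S2=33 S3=17 blocked=[1, 2, 3]
Op 5: conn=18 S1=16 S2=33 S3=17 blocked=[]
Op 6: conn=9 S1=7 S2=33 S3=17 blocked=[]
Op 7: conn=-11 S1=7 S2=33 S3=-3 blocked=[1, 2, 3]
Op 8: conn=-28 S1=-10 S2=33 S3=-3 blocked=[1, 2, 3]
Op 9: conn=-48 S1=-30 S2=33 S3=-3 blocked=[1, 2, 3]
Op 10: conn=-48 S1=-30 S2=33 S3=8 blocked=[1, 2, 3]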